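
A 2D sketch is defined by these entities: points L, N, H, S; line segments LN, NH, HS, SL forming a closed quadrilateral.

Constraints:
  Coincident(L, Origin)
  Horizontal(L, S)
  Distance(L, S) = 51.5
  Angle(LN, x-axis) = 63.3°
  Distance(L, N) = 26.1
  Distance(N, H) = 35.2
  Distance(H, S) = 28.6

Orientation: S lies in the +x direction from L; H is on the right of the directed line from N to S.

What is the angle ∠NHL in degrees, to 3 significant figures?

47.6°

L is at the origin; LS is horizontal with |LS| = 51.5 and S in +x, so S = (51.5, 0). LN runs at 63.3° with |LN| = 26.1, so N = (11.7, 23.3). H is determined by |NH| = 35.2 and |HS| = 28.6 together: it lies at the intersection of circle(N, 35.2) and circle(S, 28.6). With |NS| = 46.1, the foot of the radical line on NS is 27.6 from N and the perpendicular offset is √(35.2² − 27.6²) = 21.8. Taking the right-of-NS solution: H = (24.5, -9.48).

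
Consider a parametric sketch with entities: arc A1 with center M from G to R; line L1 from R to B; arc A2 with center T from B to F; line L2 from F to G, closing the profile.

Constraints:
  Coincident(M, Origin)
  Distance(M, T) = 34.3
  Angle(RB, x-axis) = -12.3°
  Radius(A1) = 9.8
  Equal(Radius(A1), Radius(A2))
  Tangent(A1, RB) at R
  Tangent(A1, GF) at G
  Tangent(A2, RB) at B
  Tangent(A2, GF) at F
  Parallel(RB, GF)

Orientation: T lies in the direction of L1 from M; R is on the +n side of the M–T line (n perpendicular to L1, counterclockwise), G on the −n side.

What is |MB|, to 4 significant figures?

35.67

The slot axis is L1's direction at -12.3°, so u = (cos -12.3°, sin -12.3°) = (0.9770, -0.2130) and n = (−sin -12.3°, cos -12.3°) = (0.2130, 0.9770). M is at the origin and T lies 34.3 along u from M, so T = 34.3·u = (33.51, -7.307). Tangency of A1 to both parallel lines with radius 9.8 puts R and G at M ± 9.8·n: R = (2.088, 9.575), G = (-2.088, -9.575). Equal radii place B and F the same way about T: B = T + 9.8·n = (35.60, 2.268), F = T − 9.8·n = (31.42, -16.88). Then |MB| = |B − M| = 35.67.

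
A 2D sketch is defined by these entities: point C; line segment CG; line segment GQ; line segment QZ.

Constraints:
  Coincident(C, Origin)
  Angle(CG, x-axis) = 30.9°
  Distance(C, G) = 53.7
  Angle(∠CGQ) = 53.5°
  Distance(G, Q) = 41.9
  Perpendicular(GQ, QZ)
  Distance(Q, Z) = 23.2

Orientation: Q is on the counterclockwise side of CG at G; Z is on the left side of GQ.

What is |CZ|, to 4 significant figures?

22.31

C is at the origin; CG runs at 30.9° with length 53.7, so G = 53.7·(cos 30.9°, sin 30.9°) = (46.08, 27.58). ∠CGQ = 53.5°, so GQ runs at 30.9° + (180° − 53.5°) = 157.4° from the x-axis; with |GQ| = 41.9, Q = G + 41.9·(cos 157.4°, sin 157.4°) = (7.396, 43.68). GQ ⟂ QZ; with |QZ| = 23.2 on the left of GQ, Z = Q + 23.2·(-0.3843, -0.9232) = (-1.520, 22.26). Then |CZ| = |Z − C| = 22.31.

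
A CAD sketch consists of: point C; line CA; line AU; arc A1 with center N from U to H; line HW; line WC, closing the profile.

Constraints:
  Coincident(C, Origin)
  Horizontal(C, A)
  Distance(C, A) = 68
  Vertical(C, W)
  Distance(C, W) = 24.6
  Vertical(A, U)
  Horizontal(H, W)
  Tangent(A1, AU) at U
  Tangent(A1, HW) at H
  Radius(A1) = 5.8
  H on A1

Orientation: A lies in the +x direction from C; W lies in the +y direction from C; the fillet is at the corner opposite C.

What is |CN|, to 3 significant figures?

65.0

C is at the origin; C and A share the same y with |CA| = 68.0 and A on the +x side, so A = (68.0, 0.00). CW is vertical with |CW| = 24.6 and W on the +y side, so W = (0.00, 24.6). The virtual corner opposite C is at (68.0, 24.6). Since A1 is tangent to AU there, NU ⟂ AU and tangency of A1 to HW means the radius NH is perpendicular to HW, with radius 5.8, so the center N sits 5.8 in from both sides at N = (62.2, 18.8). Then |CN| = |N − C| = 65.0.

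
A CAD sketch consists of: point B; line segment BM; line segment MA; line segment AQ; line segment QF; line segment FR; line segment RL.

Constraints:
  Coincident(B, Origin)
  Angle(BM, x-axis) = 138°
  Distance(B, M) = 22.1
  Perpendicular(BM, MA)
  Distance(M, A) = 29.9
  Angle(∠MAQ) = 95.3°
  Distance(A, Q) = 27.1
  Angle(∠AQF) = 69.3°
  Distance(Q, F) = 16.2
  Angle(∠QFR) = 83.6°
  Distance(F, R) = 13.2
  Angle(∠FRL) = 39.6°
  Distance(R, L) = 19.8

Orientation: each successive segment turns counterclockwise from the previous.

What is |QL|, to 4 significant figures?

5.197

B is at the origin; BM runs at 138.0° with length 22.1, so M = (-16.42, 14.79). The perpendicularity gives MA at right angles to BM, so MA runs at -132.0°; with |MA| = 29.9, A = (-36.43, -7.432). ∠MAQ = 95.3° gives AQ at -47.30° from the x-axis; with |AQ| = 27.1, Q = (-18.05, -27.35). ∠AQF = 69.3° gives QF at 63.40° from the x-axis; with |QF| = 16.2, F = (-10.80, -12.86). ∠QFR = 83.6° gives FR at 159.8° from the x-axis; with |FR| = 13.2, R = (-23.19, -8.305). ∠FRL = 39.6° gives RL at -59.80° from the x-axis; with |RL| = 19.8, L = (-13.23, -25.42). Then |QL| = |L − Q| = 5.197.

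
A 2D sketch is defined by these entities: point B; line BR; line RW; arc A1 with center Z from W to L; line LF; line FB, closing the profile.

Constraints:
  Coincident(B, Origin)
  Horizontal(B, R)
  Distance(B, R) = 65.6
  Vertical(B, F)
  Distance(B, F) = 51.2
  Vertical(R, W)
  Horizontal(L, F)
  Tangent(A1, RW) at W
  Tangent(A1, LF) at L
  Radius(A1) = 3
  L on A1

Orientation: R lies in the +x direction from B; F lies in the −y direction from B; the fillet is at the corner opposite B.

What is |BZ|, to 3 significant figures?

79.0

B is at the origin; B and R share the same y with |BR| = 65.6 and R on the +x side, so R = (65.6, 0.00). B and F share the same x with |BF| = 51.2 and F on the −y side, so F = (0.00, -51.2). The virtual corner opposite B is at (65.6, -51.2). Since A1 is tangent to RW there, ZW ⟂ RW and tangency of A1 to LF means the radius ZL is perpendicular to LF, with radius 3.0, so the center Z sits 3.0 in from both sides at Z = (62.6, -48.2). Then |BZ| = |Z − B| = 79.0.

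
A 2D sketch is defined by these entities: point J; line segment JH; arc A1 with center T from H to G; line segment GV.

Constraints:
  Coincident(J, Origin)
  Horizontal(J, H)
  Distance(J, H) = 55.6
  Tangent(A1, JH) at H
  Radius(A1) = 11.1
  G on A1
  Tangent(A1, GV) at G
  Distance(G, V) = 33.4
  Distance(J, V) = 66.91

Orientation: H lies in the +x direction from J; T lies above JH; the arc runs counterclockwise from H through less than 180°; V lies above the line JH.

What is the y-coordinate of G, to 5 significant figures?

16.538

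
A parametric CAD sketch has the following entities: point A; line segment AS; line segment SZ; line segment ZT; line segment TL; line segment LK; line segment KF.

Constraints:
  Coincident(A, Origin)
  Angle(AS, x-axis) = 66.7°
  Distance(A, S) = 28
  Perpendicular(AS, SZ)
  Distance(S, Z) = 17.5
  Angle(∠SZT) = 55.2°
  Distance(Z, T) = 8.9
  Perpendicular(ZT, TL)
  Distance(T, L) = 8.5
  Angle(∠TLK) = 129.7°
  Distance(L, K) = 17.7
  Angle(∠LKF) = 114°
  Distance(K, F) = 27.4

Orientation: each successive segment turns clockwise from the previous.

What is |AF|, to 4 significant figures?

62.95

∠TLK = 129.7° gives LK at 71.60° from the x-axis; with |LK| = 17.7, K = (20.69, 38.10). ∠LKF = 114.0° gives KF at 5.600° from the x-axis; with |KF| = 27.4, F = (47.96, 40.78). Then |AF| = |F − A| = 62.95.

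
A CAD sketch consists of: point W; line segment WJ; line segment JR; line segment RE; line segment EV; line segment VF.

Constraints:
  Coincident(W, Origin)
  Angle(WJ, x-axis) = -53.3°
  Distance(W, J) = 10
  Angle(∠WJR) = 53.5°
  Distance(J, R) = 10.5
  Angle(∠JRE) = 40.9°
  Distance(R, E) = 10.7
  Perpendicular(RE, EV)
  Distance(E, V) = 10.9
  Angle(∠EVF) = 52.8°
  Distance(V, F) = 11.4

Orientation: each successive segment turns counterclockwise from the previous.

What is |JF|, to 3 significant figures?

6.94

RE is perpendicular to EV, so EV runs at -57.7°; with |EV| = 10.9, V = (5.79, -12.9). ∠EVF = 52.8° gives VF at 69.5° from the x-axis; with |VF| = 11.4, F = (9.78, -2.22). Then |JF| = |F − J| = 6.94.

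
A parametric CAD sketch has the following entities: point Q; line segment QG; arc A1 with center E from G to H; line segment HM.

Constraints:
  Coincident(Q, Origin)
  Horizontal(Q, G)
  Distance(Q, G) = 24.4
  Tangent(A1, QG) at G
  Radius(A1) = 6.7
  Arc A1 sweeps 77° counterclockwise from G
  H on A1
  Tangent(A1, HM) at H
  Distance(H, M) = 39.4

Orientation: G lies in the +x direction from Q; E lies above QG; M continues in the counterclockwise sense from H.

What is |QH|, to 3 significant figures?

31.4

Q is at the origin; Q and G share the same y with |QG| = 24.4 and G on the +x side, so G = (24.4, 0.00). The tangent condition forces EG to be normal to QG, so E = G + (0, 6.7) = (24.4, 6.70). On A1, G sits at bearing -90° from E; a 77° counterclockwise sweep puts H at bearing -13°, so H = E + 6.7·(cos -13°, sin -13°) = (30.9, 5.19). Then |QH| = |H − Q| = 31.4.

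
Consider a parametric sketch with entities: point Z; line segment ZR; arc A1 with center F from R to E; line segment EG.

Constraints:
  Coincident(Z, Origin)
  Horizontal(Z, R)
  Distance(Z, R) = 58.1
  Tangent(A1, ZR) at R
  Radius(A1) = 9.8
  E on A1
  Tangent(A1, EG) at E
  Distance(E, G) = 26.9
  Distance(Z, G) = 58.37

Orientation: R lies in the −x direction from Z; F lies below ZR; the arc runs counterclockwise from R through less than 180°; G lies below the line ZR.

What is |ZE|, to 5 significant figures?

67.166

Z is at the origin; Z and R share the same y with |ZR| = 58.1 and R on the −x side, so R = (-58.100, 0.0000). Tangency of A1 to ZR means the radius FR is perpendicular to ZR, so F = R + (0, -9.8) = (-58.100, -9.8000). Since FE ⟂ EG (tangency), |FG| = √(9.8² + 26.9²) = 28.630 regardless of where E sits on A1. So G lies on both circle(Z, 58.37) and circle(F, 28.630); the below-ZR intersection is G = (-46.105, -35.796). E is the foot of the tangent from G: E = (-65.055, -16.704).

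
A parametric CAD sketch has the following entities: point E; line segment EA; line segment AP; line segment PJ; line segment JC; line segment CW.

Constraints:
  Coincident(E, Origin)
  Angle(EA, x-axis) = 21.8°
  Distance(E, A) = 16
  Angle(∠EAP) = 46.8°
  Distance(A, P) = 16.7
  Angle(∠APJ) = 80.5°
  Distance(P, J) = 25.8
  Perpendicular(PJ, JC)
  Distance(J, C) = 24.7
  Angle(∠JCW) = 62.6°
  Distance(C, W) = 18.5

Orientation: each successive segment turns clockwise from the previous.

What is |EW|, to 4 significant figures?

12.82

PJ is perpendicular to JC, so JC runs at 59.10°; with |JC| = 24.7, C = (-0.6913, 24.84). ∠JCW = 62.6° gives CW at -58.30° from the x-axis; with |CW| = 18.5, W = (9.030, 9.097). Then |EW| = |W − E| = 12.82.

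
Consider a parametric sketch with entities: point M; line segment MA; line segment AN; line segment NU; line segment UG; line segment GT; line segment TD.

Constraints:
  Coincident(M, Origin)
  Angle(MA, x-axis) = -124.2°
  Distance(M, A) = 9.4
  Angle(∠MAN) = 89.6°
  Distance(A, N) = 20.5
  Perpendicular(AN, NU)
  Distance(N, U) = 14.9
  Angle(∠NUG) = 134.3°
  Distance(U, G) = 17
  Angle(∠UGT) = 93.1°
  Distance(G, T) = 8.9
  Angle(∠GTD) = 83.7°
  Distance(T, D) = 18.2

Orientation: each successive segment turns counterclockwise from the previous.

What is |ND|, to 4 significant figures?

10.11

∠UGT = 93.1° gives GT at -171.2° from the x-axis; with |GT| = 8.9, T = (7.740, 8.476). ∠GTD = 83.7° gives TD at -74.90° from the x-axis; with |TD| = 18.2, D = (12.48, -9.095). Then |ND| = |D − N| = 10.11.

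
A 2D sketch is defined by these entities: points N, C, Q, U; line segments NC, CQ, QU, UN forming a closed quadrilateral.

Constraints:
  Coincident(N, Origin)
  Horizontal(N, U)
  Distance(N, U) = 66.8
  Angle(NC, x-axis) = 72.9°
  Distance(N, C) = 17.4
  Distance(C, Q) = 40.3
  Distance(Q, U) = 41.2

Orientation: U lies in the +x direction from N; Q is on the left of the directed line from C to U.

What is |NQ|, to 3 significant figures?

53.3

N is at the origin; NU is horizontal with |NU| = 66.8 and U in +x, so U = (66.8, 0). NC runs at 72.9° with |NC| = 17.4, so C = (5.12, 16.6). Q is determined by |CQ| = 40.3 and |QU| = 41.2 together: it lies at the intersection of circle(C, 40.3) and circle(U, 41.2). With |CU| = 63.9, the foot of the radical line on CU is 31.4 from C and the perpendicular offset is √(40.3² − 31.4²) = 25.3. Taking the left-of-CU solution: Q = (42.0, 32.9).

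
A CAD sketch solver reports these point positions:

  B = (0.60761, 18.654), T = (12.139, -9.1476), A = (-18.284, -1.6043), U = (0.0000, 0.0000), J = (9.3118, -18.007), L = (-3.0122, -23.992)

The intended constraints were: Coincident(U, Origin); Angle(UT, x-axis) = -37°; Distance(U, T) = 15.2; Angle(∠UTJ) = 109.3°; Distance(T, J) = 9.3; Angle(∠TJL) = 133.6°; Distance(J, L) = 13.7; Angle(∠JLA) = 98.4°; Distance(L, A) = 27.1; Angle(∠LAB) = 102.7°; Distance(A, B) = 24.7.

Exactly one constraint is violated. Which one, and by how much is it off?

Distance(A, B) = 24.7 — off by 3.00.

U = (0.00, 0.00) ✓; UT at -37.00° ✓; |UT| = 15.20 ✓; ∠UTJ = 109.3° ✓; |TJ| = 9.300 ✓; ∠TJL = 133.6° ✓; |JL| = 13.70 ✓; ∠JLA = 98.40° ✓; |LA| = 27.10 ✓; ∠LAB = 102.7° ✓; |AB| = 27.70 ✗.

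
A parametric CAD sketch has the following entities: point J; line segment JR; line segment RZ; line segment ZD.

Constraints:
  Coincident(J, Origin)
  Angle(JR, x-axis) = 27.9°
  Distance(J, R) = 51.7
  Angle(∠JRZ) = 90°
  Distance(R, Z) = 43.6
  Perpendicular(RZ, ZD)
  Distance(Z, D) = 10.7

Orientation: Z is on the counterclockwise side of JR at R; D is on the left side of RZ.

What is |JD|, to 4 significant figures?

59.85

∠JRZ = 90.0°, so RZ runs at 27.9° + (180° − 90.0°) = 117.9° from the x-axis; with |RZ| = 43.6, Z = R + 43.6·(cos 117.9°, sin 117.9°) = (25.29, 62.72). The perpendicularity gives ZD at right angles to RZ; with |ZD| = 10.7 on the left of RZ, D = Z + 10.7·(-0.8838, -0.4679) = (15.83, 57.72). Then |JD| = |D − J| = 59.85.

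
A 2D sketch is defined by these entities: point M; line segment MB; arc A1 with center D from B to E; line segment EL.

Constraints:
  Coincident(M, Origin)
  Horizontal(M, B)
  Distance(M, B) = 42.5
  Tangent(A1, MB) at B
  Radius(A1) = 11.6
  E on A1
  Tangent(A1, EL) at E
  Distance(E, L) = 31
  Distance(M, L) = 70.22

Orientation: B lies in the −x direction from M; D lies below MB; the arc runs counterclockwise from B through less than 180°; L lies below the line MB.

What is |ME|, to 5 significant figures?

55.098

Checks: |DE| = 11.60 ✓; ∠(DE, EL) = 90.00° ✓; |EL| = 31.00 ✓; |ML| = 70.22 ✓.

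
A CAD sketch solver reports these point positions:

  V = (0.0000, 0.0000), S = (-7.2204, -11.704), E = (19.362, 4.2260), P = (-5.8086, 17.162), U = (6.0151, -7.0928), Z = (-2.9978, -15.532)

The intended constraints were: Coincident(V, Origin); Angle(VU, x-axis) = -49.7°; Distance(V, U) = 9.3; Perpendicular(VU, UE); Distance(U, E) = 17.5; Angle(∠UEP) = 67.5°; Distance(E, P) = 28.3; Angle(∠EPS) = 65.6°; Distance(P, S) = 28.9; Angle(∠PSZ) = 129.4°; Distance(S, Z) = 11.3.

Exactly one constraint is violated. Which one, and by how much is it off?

Distance(S, Z) = 11.3 — off by 5.60.

V = (0.00, 0.00) ✓; VU at -49.70° ✓; |VU| = 9.300 ✓; ∠(VU, UE) = 90.00° ✓; |UE| = 17.50 ✓; ∠UEP = 67.50° ✓; |EP| = 28.30 ✓; ∠EPS = 65.60° ✓; |PS| = 28.90 ✓; ∠PSZ = 129.4° ✓; |SZ| = 5.699 ✗.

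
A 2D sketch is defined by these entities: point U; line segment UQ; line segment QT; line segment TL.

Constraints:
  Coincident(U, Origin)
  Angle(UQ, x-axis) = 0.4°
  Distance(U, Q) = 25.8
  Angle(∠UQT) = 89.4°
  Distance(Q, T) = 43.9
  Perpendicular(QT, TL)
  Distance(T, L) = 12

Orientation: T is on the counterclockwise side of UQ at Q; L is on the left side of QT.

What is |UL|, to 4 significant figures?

45.76

∠UQT = 89.4°, so QT runs at 0.4° + (180° − 89.4°) = 91.00° from the x-axis; with |QT| = 43.9, T = Q + 43.9·(cos 91.00°, sin 91.00°) = (25.03, 44.07). QT is perpendicular to TL; with |TL| = 12.0 on the left of QT, L = T + 12.0·(-0.9998, -0.01745) = (13.04, 43.86). Then |UL| = |L − U| = 45.76.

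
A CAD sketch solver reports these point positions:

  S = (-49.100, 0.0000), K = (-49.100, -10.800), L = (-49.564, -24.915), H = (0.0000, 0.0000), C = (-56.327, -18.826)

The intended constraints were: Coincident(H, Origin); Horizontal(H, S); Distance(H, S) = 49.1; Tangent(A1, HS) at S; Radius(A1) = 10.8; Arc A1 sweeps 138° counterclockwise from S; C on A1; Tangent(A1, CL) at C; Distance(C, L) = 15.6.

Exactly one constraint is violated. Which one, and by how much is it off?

Distance(C, L) = 15.6 — off by 6.50.

H = (0.00, 0.00) ✓; H.y = 0.00, S.y = 0.00 ✓; |HS| = 49.10 ✓; ∠(KS, SH) = 90.00° ✓; |KS| = 10.80 ✓; bearing(K→C) − bearing(K→S) = 138.0° ✓; |KC| = 10.80 ✓; ∠(KC, CL) = 90.00° ✓; |CL| = 9.100 ✗.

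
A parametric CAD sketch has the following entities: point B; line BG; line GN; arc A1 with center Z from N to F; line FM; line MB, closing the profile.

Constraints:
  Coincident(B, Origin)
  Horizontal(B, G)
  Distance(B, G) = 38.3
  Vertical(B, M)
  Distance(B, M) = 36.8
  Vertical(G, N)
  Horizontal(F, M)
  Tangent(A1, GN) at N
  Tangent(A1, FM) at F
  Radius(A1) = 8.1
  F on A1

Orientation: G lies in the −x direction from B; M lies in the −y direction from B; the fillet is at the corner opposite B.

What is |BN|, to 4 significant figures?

47.86

B is at the origin; B and G share the same y with |BG| = 38.3 and G on the −x side, so G = (-38.30, 0.000). B and M share the same x with |BM| = 36.8 and M on the −y side, so M = (0.000, -36.80). The virtual corner opposite B is at (-38.30, -36.80). The tangent condition forces ZN to be normal to GN and the tangent condition forces ZF to be normal to FM, with radius 8.1, so the center Z sits 8.1 in from both sides at Z = (-30.20, -28.70). That places the tangent points at N = (-38.30, -28.70) on GN and F = (-30.20, -36.80) on FM. Then |BN| = |N − B| = 47.86.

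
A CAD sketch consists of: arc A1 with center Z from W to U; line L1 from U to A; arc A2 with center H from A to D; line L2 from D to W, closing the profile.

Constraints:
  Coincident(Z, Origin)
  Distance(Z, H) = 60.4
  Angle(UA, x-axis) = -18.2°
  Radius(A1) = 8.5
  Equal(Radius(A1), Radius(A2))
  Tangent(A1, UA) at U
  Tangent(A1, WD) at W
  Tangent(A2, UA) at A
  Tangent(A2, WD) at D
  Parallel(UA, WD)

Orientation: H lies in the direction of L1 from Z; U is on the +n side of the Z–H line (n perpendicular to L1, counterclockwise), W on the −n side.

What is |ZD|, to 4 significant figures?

61.00

The slot axis is L1's direction at -18.2°, so u = (cos -18.2°, sin -18.2°) = (0.9500, -0.3123) and n = (−sin -18.2°, cos -18.2°) = (0.3123, 0.9500). Z is at the origin and H lies 60.4 along u from Z, so H = 60.4·u = (57.38, -18.87). Tangency of A1 to both parallel lines with radius 8.5 puts U and W at Z ± 8.5·n: U = (2.655, 8.075), W = (-2.655, -8.075). Equal radii place A and D the same way about H: A = H + 8.5·n = (60.03, -10.79), D = H − 8.5·n = (54.72, -26.94). Then |ZD| = |D − Z| = 61.00.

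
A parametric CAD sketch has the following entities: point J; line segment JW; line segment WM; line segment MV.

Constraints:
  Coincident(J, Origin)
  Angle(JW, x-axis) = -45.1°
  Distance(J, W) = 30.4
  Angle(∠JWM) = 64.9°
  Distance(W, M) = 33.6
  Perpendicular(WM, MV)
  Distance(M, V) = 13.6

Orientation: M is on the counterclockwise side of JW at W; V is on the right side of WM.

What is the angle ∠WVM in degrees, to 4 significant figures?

67.96°

J is at the origin; JW runs at -45.1° with length 30.4, so W = 30.4·(cos -45.1°, sin -45.1°) = (21.46, -21.53). ∠JWM = 64.9°, so WM runs at -45.1° + (180° − 64.9°) = 70.00° from the x-axis; with |WM| = 33.6, M = W + 33.6·(cos 70.00°, sin 70.00°) = (32.95, 10.04). The perpendicularity gives MV at right angles to WM; with |MV| = 13.6 on the right of WM, V = M + 13.6·(0.9397, -0.3420) = (45.73, 5.389). Then cos ∠WVM = VW·VM / (|VW||VM|), giving 67.96°.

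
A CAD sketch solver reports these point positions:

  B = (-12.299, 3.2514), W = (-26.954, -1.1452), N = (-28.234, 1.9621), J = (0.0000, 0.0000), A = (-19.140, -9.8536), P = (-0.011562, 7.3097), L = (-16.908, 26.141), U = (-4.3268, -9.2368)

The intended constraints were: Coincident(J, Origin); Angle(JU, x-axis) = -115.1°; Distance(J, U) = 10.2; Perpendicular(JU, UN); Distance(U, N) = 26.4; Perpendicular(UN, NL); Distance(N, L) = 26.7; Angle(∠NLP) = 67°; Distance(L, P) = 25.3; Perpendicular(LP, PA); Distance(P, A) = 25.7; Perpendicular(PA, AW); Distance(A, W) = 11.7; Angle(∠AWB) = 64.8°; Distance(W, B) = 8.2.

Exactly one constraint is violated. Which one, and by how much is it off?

Distance(W, B) = 8.2 — off by 7.10.

J = (0.00, 0.00) ✓; JU at -115.1° ✓; |JU| = 10.20 ✓; ∠(JU, UN) = 90.00° ✓; |UN| = 26.40 ✓; ∠(UN, NL) = 90.00° ✓; |NL| = 26.70 ✓; ∠NLP = 67.00° ✓; |LP| = 25.30 ✓; ∠(LP, PA) = 90.00° ✓; |PA| = 25.70 ✓; ∠(PA, AW) = 90.00° ✓; |AW| = 11.70 ✓; ∠AWB = 64.80° ✓; |WB| = 15.30 ✗.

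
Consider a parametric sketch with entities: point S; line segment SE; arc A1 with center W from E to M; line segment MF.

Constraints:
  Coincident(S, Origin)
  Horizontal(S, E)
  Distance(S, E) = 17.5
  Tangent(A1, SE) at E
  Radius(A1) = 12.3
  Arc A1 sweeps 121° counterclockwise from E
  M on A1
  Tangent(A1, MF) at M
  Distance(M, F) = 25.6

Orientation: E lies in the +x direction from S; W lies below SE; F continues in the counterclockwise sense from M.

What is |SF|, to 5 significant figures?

45.302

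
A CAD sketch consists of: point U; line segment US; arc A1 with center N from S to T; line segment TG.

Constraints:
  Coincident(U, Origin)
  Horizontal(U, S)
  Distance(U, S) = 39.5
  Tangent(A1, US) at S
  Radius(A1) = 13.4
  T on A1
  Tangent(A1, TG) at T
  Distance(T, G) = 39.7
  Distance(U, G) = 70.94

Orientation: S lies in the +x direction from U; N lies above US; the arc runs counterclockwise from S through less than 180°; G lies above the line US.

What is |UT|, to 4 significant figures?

55.03

U is at the origin; US is horizontal with |US| = 39.5 and S on the +x side, so S = (39.50, 0.000). A1 meets US tangentially, so NS is at right angles to US, so N = S + (0, 13.4) = (39.50, 13.40). Since NT ⟂ TG (tangency), |NG| = √(13.4² + 39.7²) = 41.90 regardless of where T sits on A1. So G lies on both circle(U, 70.94) and circle(N, 41.90); the above-US intersection is G = (44.86, 54.96). T is the foot of the tangent from G: T = (52.64, 16.03).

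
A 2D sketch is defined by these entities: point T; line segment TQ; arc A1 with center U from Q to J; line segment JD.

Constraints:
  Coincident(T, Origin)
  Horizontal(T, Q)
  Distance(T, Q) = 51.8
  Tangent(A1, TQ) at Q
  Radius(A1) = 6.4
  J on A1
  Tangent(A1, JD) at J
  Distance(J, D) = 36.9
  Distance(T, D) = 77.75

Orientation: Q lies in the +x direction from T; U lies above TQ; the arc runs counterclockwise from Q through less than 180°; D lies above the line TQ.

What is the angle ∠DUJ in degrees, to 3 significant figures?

80.2°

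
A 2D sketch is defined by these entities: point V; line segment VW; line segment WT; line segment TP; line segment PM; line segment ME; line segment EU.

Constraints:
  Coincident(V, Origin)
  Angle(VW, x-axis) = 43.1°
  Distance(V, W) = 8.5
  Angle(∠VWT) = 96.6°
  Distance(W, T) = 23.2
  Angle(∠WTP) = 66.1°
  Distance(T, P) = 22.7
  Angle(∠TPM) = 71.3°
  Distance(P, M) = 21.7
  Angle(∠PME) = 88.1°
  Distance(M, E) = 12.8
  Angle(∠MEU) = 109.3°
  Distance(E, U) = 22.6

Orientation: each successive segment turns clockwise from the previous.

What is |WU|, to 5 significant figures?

28.223

V is at the origin; VW runs at 43.1° with length 8.5, so W = (6.2064, 5.8078). ∠VWT = 96.6° gives WT at -40.300° from the x-axis; with |WT| = 23.2, T = (23.900, -9.1977). ∠WTP = 66.1° gives TP at -154.20° from the x-axis; with |TP| = 22.7, P = (3.4630, -19.077). ∠TPM = 71.3° gives PM at 97.100° from the x-axis; with |PM| = 21.7, M = (0.78090, 2.4562). ∠PME = 88.1° gives ME at 5.2000° from the x-axis; with |ME| = 12.8, E = (13.528, 3.6163). ∠MEU = 109.3° gives EU at -65.500° from the x-axis; with |EU| = 22.6, U = (22.900, -16.949). Then |WU| = |U − W| = 28.223.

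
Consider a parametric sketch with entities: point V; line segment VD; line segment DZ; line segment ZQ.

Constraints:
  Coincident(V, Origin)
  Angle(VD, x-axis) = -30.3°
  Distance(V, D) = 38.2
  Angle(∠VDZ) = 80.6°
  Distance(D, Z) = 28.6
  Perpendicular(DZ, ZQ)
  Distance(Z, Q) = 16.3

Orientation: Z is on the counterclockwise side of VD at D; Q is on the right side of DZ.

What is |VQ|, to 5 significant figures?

58.435

V is at the origin; VD runs at -30.3° with length 38.2, so D = 38.2·(cos -30.3°, sin -30.3°) = (32.982, -19.273). ∠VDZ = 80.6°, so DZ runs at -30.3° + (180° − 80.6°) = 69.100° from the x-axis; with |DZ| = 28.6, Z = D + 28.6·(cos 69.100°, sin 69.100°) = (43.184, 7.4453). The perpendicularity gives ZQ at right angles to DZ; with |ZQ| = 16.3 on the right of DZ, Q = Z + 16.3·(0.93420, -0.35674) = (58.412, 1.6305). Then |VQ| = |Q − V| = 58.435.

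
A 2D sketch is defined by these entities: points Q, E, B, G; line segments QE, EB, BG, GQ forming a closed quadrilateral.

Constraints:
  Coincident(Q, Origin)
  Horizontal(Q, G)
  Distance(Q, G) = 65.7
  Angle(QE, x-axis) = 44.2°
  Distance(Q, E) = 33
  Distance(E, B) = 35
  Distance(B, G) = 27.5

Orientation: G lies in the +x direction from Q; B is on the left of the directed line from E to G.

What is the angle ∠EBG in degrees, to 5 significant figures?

99.435°

Checks: |EB| = 35.00 ✓; |BG| = 27.50 ✓.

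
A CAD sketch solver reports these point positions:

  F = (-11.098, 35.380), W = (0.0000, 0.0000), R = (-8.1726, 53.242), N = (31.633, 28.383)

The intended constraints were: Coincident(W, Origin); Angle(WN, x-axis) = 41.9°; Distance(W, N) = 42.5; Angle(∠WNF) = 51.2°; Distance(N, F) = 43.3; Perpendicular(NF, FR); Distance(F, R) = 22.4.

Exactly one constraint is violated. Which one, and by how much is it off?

Distance(F, R) = 22.4 — off by 4.30.

W = (0.00, 0.00) ✓; WN at 41.90° ✓; |WN| = 42.50 ✓; ∠WNF = 51.20° ✓; |NF| = 43.30 ✓; ∠(NF, FR) = 90.00° ✓; |FR| = 18.10 ✗.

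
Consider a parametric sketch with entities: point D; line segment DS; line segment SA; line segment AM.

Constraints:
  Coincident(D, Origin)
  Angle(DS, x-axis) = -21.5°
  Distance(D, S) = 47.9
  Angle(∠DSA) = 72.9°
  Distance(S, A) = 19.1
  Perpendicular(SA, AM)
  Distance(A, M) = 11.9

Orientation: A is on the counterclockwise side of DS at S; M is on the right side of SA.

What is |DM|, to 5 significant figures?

57.900

D is at the origin; DS runs at -21.5° with length 47.9, so S = 47.9·(cos -21.5°, sin -21.5°) = (44.567, -17.555). ∠DSA = 72.9°, so SA runs at -21.5° + (180° − 72.9°) = 85.600° from the x-axis; with |SA| = 19.1, A = S + 19.1·(cos 85.600°, sin 85.600°) = (46.032, 1.4883). SA is perpendicular to AM; with |AM| = 11.9 on the right of SA, M = A + 11.9·(0.99705, -0.076719) = (57.897, 0.57534). Then |DM| = |M − D| = 57.900.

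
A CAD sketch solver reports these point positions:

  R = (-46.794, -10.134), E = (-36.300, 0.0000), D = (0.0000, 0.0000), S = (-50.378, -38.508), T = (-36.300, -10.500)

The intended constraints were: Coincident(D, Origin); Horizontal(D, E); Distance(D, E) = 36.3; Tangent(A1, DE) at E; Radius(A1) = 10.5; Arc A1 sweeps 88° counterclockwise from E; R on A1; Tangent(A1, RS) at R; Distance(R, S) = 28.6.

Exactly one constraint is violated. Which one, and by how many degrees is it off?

Tangent(A1, RS) at R — off by 5.20°.

D = (0.00, 0.00) ✓; D.y = 0.00, E.y = 0.00 ✓; |DE| = 36.30 ✓; ∠(TE, ED) = 90.00° ✓; |TE| = 10.50 ✓; bearing(T→R) − bearing(T→E) = 88.00° ✓; |TR| = 10.50 ✓; ∠(TR, RS) = 95.20° ✗; |RS| = 28.60 ✓.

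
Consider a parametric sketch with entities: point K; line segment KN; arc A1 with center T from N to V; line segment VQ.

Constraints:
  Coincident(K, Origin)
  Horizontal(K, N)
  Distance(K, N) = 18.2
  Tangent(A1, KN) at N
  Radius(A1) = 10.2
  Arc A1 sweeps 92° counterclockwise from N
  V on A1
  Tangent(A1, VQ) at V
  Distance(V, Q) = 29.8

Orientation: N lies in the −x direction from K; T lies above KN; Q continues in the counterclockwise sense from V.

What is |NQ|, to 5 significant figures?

41.363

On A1, N sits at bearing -90° from T; a 92° counterclockwise sweep puts V at bearing 2°, so V = T + 10.2·(cos 2°, sin 2°) = (-8.0062, 10.556). A1 meets VQ tangentially, so TV is at right angles to VQ, so VQ runs along (−sin 2°, cos 2°); with |VQ| = 29.8, Q = (-9.0462, 40.338). Then |NQ| = |Q − N| = 41.363.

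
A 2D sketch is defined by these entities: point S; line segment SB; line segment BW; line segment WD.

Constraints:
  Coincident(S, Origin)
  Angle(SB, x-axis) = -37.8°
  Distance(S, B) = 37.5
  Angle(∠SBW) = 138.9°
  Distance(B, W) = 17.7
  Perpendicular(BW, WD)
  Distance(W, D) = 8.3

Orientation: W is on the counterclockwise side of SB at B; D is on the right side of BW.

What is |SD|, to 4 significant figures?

56.55

S is at the origin; SB runs at -37.8° with length 37.5, so B = 37.5·(cos -37.8°, sin -37.8°) = (29.63, -22.98). ∠SBW = 138.9°, so BW runs at -37.8° + (180° − 138.9°) = 3.300° from the x-axis; with |BW| = 17.7, W = B + 17.7·(cos 3.300°, sin 3.300°) = (47.30, -21.97). BW is perpendicular to WD; with |WD| = 8.3 on the right of BW, D = W + 8.3·(0.05756, -0.9983) = (47.78, -30.25). Then |SD| = |D − S| = 56.55.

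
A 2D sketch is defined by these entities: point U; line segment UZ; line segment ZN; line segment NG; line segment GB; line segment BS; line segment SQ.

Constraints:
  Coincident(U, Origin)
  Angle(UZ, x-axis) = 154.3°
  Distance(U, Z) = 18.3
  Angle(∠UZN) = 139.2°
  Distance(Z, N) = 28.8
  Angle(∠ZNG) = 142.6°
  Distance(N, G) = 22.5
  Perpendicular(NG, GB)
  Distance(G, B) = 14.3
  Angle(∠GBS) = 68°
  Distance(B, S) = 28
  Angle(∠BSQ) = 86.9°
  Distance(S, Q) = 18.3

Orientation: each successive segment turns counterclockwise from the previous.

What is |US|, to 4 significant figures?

39.17

U is at the origin; UZ runs at 154.3° with length 18.3, so Z = (-16.49, 7.936). ∠UZN = 139.2° gives ZN at -164.9° from the x-axis; with |ZN| = 28.8, N = (-44.30, 0.4334). ∠ZNG = 142.6° gives NG at -127.5° from the x-axis; with |NG| = 22.5, G = (-57.99, -17.42). NG ⟂ GB, so GB runs at -37.50°; with |GB| = 14.3, B = (-46.65, -26.12). ∠GBS = 68.0° gives BS at 74.50° from the x-axis; with |BS| = 28.0, S = (-39.16, 0.8593). Then |US| = |S − U| = 39.17.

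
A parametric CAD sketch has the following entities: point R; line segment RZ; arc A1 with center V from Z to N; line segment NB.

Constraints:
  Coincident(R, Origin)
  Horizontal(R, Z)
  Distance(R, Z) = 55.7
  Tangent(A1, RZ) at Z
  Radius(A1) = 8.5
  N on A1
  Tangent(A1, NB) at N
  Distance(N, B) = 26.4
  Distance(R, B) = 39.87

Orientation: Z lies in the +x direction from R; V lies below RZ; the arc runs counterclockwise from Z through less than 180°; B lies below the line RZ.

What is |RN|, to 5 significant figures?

49.256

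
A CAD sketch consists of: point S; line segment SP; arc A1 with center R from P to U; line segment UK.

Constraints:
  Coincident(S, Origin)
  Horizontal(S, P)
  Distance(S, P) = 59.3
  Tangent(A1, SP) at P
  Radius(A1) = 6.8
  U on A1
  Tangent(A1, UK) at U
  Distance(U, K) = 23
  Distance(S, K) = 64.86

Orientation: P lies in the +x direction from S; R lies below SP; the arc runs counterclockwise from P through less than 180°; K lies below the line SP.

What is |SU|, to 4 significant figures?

53.26

S is at the origin; S and P share the same y with |SP| = 59.3 and P on the +x side, so P = (59.30, 0.000). Tangency of A1 to SP means the radius RP is perpendicular to SP, so R = P + (0, -6.8) = (59.30, -6.800). Since RU ⟂ UK (tangency), |RK| = √(6.8² + 23.0²) = 23.98 regardless of where U sits on A1. So K lies on both circle(S, 64.86) and circle(R, 23.98); the below-SP intersection is K = (57.14, -30.69). U is the foot of the tangent from K: U = (52.63, -8.133).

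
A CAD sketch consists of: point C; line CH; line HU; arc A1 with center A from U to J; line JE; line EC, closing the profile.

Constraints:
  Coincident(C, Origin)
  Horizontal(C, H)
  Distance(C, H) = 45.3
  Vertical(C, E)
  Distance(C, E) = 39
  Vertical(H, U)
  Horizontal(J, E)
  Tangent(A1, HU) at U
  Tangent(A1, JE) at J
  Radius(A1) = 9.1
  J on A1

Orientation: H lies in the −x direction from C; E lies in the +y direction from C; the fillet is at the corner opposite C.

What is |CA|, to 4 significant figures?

46.95

C is at the origin; C and H share the same y with |CH| = 45.3 and H on the −x side, so H = (-45.30, 0.000). CE is vertical with |CE| = 39.0 and E on the +y side, so E = (0.000, 39.00). The virtual corner opposite C is at (-45.30, 39.00). Since A1 is tangent to HU there, AU ⟂ HU and since A1 is tangent to JE there, AJ ⟂ JE, with radius 9.1, so the center A sits 9.1 in from both sides at A = (-36.20, 29.90). Then |CA| = |A − C| = 46.95.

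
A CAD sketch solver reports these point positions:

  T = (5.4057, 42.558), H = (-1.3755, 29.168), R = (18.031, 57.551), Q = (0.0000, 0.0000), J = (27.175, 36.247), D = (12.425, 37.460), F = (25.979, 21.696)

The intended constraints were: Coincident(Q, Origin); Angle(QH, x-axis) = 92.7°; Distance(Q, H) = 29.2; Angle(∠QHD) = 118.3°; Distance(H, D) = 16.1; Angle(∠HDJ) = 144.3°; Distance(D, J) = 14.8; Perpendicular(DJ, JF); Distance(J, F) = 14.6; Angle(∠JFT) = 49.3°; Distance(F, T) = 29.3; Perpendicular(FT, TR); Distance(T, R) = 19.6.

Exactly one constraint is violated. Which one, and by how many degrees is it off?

Perpendicular(FT, TR) — off by 5.30°.

Q = (0.00, 0.00) ✓; QH at 92.70° ✓; |QH| = 29.20 ✓; ∠QHD = 118.3° ✓; |HD| = 16.10 ✓; ∠HDJ = 144.3° ✓; |DJ| = 14.80 ✓; ∠(DJ, JF) = 90.00° ✓; |JF| = 14.60 ✓; ∠JFT = 49.30° ✓; |FT| = 29.30 ✓; ∠(FT, TR) = 84.70° ✗; |TR| = 19.60 ✓.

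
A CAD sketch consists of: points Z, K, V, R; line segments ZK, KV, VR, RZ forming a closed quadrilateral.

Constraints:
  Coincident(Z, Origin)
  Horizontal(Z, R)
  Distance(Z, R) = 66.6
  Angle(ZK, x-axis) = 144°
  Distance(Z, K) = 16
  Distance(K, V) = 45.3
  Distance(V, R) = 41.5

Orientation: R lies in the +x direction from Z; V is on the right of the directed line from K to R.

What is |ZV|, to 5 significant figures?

29.518

Checks: |KV| = 45.30 ✓; |VR| = 41.50 ✓.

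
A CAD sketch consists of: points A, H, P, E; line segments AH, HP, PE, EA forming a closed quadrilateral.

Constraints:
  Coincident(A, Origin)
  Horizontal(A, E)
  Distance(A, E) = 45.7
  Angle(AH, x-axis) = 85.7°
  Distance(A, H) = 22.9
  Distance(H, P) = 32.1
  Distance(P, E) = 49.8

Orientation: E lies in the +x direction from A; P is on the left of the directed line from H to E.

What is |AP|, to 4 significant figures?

51.52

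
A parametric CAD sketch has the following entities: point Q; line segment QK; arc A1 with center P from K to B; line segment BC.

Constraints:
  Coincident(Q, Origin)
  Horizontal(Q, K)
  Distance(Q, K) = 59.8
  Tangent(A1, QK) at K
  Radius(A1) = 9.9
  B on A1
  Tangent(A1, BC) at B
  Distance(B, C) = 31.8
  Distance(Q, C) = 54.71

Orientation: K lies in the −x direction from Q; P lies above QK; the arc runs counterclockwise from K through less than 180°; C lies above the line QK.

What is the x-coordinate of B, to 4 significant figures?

-50.41

Checks: Q = (0.00, 0.00) ✓; |PB| = 9.900 ✓; ∠(PB, BC) = 90.00° ✓; |BC| = 31.80 ✓; |QC| = 54.71 ✓.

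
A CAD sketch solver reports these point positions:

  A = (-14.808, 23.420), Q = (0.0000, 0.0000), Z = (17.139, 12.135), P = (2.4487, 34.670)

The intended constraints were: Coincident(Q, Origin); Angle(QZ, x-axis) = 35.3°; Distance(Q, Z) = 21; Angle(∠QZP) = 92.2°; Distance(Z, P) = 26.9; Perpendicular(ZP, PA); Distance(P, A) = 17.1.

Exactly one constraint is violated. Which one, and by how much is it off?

Distance(P, A) = 17.1 — off by 3.50.

Q = (0.00, 0.00) ✓; QZ at 35.30° ✓; |QZ| = 21.00 ✓; ∠QZP = 92.20° ✓; |ZP| = 26.90 ✓; ∠(ZP, PA) = 90.00° ✓; |PA| = 20.60 ✗.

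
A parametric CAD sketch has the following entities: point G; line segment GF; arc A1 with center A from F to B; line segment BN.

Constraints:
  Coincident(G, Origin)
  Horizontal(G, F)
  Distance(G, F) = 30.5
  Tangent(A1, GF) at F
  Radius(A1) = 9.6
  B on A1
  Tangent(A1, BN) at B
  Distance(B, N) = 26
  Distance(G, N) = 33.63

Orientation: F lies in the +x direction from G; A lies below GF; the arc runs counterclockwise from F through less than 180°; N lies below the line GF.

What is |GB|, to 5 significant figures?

22.380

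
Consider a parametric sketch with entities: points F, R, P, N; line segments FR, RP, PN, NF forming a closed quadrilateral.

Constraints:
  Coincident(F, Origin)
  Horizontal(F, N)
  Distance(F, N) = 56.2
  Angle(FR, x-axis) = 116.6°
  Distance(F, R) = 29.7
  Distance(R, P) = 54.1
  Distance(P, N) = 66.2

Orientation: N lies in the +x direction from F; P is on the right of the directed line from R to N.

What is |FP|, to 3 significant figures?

27.1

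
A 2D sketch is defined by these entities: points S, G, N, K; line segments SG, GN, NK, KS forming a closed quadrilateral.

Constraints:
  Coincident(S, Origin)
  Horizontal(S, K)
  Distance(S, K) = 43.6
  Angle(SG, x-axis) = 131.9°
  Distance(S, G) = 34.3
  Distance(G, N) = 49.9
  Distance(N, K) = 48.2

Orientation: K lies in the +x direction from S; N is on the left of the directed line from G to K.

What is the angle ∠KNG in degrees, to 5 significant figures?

93.118°

Checks: |GN| = 49.90 ✓; |NK| = 48.20 ✓.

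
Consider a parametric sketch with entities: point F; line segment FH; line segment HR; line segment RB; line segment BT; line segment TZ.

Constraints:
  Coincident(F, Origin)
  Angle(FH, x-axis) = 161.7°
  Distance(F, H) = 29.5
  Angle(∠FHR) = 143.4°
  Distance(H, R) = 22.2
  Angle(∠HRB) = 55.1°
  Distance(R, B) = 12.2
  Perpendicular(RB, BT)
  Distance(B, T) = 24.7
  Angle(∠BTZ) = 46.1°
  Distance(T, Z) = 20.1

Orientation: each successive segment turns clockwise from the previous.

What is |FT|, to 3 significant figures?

28.6

F is at the origin; FH runs at 161.7° with length 29.5, so H = (-28.0, 9.26). ∠FHR = 143.4° gives HR at 125° from the x-axis; with |HR| = 22.2, R = (-40.8, 27.4). ∠HRB = 55.1° gives RB at 0.200° from the x-axis; with |RB| = 12.2, B = (-28.6, 27.5). RB is perpendicular to BT, so BT runs at -89.8°; with |BT| = 24.7, T = (-28.5, 2.77). Then |FT| = |T − F| = 28.6.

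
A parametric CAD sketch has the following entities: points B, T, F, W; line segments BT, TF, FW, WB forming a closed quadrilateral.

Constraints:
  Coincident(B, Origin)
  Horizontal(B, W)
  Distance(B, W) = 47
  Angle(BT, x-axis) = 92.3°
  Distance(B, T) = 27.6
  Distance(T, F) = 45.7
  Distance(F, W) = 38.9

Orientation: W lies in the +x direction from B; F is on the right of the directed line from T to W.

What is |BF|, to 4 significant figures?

20.05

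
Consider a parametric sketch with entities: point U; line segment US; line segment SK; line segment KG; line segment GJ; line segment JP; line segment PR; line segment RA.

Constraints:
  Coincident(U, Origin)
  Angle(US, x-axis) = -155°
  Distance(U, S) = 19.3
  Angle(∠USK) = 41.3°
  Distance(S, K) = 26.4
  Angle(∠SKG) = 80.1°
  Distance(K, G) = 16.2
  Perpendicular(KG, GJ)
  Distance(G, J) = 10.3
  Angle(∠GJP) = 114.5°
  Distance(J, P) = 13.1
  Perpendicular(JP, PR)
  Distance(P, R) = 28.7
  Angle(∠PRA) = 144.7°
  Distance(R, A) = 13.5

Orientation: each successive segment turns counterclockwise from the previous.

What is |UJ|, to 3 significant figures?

1.78

U is at the origin; US runs at -155.0° with length 19.3, so S = (-17.5, -8.16). ∠USK = 41.3° gives SK at -16.3° from the x-axis; with |SK| = 26.4, K = (7.85, -15.6). ∠SKG = 80.1° gives KG at 83.6° from the x-axis; with |KG| = 16.2, G = (9.65, 0.533). KG is perpendicular to GJ, so GJ runs at 174°; with |GJ| = 10.3, J = (-0.583, 1.68). Then |UJ| = |J − U| = 1.78.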